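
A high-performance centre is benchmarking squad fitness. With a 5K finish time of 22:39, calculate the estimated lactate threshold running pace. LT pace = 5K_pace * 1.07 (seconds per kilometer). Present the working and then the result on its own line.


Race duration = 1359 s for 5 km
Average pace = 1359 / 5 = 271.8 s/km
LT pace = 271.8 * 1.07
= 290.83 s/km

290.83 s/km


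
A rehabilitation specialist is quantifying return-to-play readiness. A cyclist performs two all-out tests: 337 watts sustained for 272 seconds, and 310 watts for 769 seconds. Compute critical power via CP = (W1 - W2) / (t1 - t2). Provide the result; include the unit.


W1 = P1 * t1 = 337 * 272 = 91664 J
W2 = P2 * t2 = 310 * 769 = 238390 J
CP = (91664 - 238390) / (272 - 769)
= 295.22 W

295.22 W


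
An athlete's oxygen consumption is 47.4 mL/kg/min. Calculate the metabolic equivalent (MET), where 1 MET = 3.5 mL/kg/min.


MET = VO2 / 3.5
= 47.4 / 3.5
= 13.54 METs

13.54 METs


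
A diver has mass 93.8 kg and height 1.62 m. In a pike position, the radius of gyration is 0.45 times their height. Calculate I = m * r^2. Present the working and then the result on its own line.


r = 0.45 * 1.62 = 0.729 m
I = m * r^2 = 93.8 * 0.531441 = 49.849 kg*m^2

49.849 kg*m^2


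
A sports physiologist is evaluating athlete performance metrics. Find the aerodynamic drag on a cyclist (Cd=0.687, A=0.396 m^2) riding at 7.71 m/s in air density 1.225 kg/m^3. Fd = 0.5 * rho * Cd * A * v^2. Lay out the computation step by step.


Fd = 0.5 * 1.225 * 0.687 * 0.396 * 7.71^2
= 0.5 * 1.225 * 0.687 * 0.396 * 59.4441
= 9.905 N

9.905 N


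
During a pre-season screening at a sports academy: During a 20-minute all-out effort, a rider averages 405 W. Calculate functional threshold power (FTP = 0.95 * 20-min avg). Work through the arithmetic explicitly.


FTP = 0.95 * 405
= 384.75 W

384.75 W


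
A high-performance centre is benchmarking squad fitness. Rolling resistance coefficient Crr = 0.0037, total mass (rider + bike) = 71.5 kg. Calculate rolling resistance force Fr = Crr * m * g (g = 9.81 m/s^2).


Fr = Crr * m * g
= 0.0037 * 71.5 * 9.81
= 2.595 N

2.595 N


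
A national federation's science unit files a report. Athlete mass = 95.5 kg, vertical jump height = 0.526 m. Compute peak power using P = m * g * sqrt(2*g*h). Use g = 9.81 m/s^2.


sqrt(2 * 9.81 * 0.526) = sqrt(10.32012) = 3.212494 m/s
P = 95.5 * 9.81 * 3.212494
= 3009.64 W

3009.64 W


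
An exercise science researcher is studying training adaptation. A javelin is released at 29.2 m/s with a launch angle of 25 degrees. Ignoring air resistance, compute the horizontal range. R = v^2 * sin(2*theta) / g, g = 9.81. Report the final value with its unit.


Launch speed squared = 852.64
sin(2 * 25 deg) = 0.766044
Range = 852.64 * 0.766044 / 9.81
= 66.581 m

66.581 m


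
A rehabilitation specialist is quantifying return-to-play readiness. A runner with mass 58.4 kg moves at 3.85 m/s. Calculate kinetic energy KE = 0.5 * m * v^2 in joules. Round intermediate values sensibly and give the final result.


v^2 = 3.85^2 = 14.8225
KE = 0.5 * 58.4 * 14.8225
= 432.82 J

432.82 J


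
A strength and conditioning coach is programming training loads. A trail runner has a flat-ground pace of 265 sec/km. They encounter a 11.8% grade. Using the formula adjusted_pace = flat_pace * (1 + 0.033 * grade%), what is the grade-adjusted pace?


Grade factor = 1 + 0.033 * 11.8 = 1.3894
Adjusted = 265 * 1.3894 = 368.19 sec/km

368.19 s/km


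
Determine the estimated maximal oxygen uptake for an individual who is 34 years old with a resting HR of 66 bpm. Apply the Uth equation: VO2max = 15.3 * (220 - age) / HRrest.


HRmax = 220 - 34 = 186
VO2max = 15.3 * (186 / 66)
= 15.3 * 2.8182
= 43.12 mL/kg/min

43.12 mL/kg/min


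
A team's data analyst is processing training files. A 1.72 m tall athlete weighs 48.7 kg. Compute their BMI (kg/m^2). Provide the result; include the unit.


height^2 = 2.9584 m^2
BMI = 48.7 / 2.9584 = 16.46 kg/m^2

16.46 kg/m^2


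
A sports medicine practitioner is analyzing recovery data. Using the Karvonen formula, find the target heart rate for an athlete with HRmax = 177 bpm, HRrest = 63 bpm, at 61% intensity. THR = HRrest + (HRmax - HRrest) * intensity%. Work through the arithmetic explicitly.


HRR = 177 - 63 = 114
THR = 63 + 114 * 0.61
= 63 + 69.54
= 132.54 bpm

132.54 bpm


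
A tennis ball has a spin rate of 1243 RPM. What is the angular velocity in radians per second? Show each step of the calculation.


Convert RPM to rad/s: multiply by 2*pi and divide by 60
omega = 1243 * 2 * pi / 60
= 130.167 rad/s

130.167 rad/s


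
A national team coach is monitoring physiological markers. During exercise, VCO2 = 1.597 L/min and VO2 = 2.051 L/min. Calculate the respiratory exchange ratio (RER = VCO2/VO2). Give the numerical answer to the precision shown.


RER = VCO2 / VO2
= 1.597 / 2.051
= 0.7786

0.7786


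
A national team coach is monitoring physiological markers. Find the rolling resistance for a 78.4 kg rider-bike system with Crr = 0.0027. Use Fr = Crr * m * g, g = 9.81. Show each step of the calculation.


m * g = 78.4 * 9.81 = 769.104 N
Fr = 0.0027 * 769.104 = 2.077 N

2.077 N


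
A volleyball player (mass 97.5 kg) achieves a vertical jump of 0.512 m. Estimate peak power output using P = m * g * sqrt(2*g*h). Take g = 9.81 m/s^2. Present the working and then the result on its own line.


2 * g * h = 2 * 9.81 * 0.512 = 10.04544
sqrt(10.04544) = 3.169454 m/s
P = 97.5 * 9.81 * 3.169454 = 3031.5 W

3031.5 W


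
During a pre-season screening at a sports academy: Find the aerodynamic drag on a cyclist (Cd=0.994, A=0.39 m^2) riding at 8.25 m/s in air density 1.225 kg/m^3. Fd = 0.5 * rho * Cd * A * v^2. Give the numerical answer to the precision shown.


Fd = 0.5 * 1.225 * 0.994 * 0.39 * 8.25^2
= 0.5 * 1.225 * 0.994 * 0.39 * 68.0625
= 16.161 N

16.161 N


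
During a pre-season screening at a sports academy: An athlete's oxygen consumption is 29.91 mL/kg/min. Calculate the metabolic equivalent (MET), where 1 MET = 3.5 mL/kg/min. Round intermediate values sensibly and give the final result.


MET = VO2 / 3.5
= 29.91 / 3.5
= 8.55 METs

8.55 METs


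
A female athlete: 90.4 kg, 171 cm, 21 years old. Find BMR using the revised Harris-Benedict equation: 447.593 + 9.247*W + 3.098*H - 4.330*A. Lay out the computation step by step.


Intercept = 447.593
Weight contribution = 9.247 * 90.4 = 835.9288
Height contribution = 3.098 * 171 = 529.758
Age contribution = 4.33 * 21 = 90.93
BMR = 447.593 + 835.9288 + 529.758 - 90.93
= 1722.35 kcal/day

1722.35 kcal/day


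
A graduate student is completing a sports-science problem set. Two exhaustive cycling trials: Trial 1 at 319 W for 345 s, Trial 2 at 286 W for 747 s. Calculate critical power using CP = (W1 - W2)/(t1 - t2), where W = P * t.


W1 = 319 * 345 = 110055 J
W2 = 286 * 747 = 213642 J
CP = (110055 - 213642) / (345 - 747)
= -103587 / -402
= 257.68 W

257.68 W


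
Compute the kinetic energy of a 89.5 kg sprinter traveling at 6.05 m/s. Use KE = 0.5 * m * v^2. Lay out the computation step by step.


Velocity squared = 36.6025
KE = 0.5 * 89.5 * 36.6025 = 1637.96 J

1637.96 J


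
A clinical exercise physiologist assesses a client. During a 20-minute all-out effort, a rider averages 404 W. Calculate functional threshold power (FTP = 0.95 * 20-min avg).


FTP = 0.95 * 404
= 383.8 W

383.8 W


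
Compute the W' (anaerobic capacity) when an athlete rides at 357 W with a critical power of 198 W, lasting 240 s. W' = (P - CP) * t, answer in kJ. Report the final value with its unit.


Above-CP power = 159 W
Duration = 240 s
W' = 159 * 240 = 38160 J
Convert: 38160 / 1000 = 38.16 kJ

38.16 kJ


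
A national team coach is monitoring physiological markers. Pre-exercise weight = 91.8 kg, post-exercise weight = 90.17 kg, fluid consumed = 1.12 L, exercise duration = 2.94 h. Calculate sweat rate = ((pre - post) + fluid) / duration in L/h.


Weight loss = 91.8 - 90.17 = 1.63 kg (approx L)
Total sweat = 1.63 + 1.12 = 2.75 L
Sweat rate = 2.75 / 2.94 = 0.935 L/h

0.935 L/h


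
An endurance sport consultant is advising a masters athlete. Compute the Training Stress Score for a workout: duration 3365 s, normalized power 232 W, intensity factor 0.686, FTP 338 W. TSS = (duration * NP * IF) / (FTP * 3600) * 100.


Product = 3365 * 232 * 0.686 = 535546.48
Base = 338 * 3600 = 1216800
TSS = 535546.48 / 1216800 * 100 = 44.01

44.01 TSS


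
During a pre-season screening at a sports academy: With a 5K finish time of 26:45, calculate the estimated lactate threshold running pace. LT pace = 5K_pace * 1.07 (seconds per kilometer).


Race duration = 1605 s for 5 km
Average pace = 1605 / 5 = 321.0 s/km
LT pace = 321.0 * 1.07
= 343.47 s/km

343.47 s/km


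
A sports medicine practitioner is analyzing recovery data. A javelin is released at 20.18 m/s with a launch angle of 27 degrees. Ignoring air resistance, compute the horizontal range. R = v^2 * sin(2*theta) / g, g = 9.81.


Launch speed squared = 407.2324
sin(2 * 27 deg) = 0.809017
Range = 407.2324 * 0.809017 / 9.81
= 33.584 m

33.584 m


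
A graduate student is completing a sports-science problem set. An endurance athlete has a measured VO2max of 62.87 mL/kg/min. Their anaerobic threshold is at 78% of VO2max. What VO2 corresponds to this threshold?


Anaerobic threshold VO2 = VO2max * 78%
= 62.87 * 0.78
= 49.04 mL/kg/min

49.04 mL/kg/min


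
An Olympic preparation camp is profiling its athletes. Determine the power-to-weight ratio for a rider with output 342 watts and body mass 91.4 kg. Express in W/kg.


P/W = 342 / 91.4 = 3.742 W/kg

3.742 W/kg


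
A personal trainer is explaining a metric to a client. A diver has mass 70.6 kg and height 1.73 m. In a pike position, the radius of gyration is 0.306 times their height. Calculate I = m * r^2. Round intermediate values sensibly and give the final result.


r = 0.306 * 1.73 = 0.52938 m
I = m * r^2 = 70.6 * 0.280243 = 19.785 kg*m^2

19.785 kg*m^2


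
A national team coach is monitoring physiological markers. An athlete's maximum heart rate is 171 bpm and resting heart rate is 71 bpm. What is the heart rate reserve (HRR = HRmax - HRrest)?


HRR = HRmax - HRrest
= 171 - 71
= 100 bpm

100 bpm


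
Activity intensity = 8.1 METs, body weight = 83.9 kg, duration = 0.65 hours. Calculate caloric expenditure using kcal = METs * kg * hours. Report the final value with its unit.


kcal = 8.1 * 83.9 * 0.65
= 679.59 * 0.65
= 441.73 kcal

441.73 kcal


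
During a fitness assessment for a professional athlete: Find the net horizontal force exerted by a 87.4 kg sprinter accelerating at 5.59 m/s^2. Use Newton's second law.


Newton's second law: F = m * a
F = 87.4 * 5.59 = 488.57 N

488.57 N


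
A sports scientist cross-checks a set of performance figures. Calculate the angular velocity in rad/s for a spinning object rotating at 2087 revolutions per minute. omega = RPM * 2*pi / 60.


omega = RPM * 2*pi / 60
= 2087 * 6.28318531 / 60
= 218.55 rad/s

218.55 rad/s


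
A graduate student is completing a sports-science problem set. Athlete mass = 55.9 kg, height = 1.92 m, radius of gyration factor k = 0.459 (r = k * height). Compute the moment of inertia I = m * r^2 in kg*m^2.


r = k * height = 0.459 * 1.92 = 0.88128 m
r^2 = 0.88128^2 = 0.776654
I = 55.9 * 0.776654 = 43.415 kg*m^2

43.415 kg*m^2


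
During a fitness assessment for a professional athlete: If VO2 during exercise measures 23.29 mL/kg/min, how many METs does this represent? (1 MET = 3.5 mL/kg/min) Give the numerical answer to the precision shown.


METs = VO2 / 3.5 = 23.29 / 3.5 = 6.65

6.65 METs


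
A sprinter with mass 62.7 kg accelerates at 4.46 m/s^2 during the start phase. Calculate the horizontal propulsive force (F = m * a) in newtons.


F = m * a
= 62.7 * 4.46
= 279.64 N

279.64 N


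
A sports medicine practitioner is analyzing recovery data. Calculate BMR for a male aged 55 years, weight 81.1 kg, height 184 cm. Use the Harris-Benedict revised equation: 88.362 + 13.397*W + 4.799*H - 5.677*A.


Substituting values:
W term = 13.397 * 81.1 = 1086.4967
H term = 4.799 * 184 = 883.016
A term = 5.677 * 55 = 312.235
BMR = 1745.64 kcal/day

1745.64 kcal/day


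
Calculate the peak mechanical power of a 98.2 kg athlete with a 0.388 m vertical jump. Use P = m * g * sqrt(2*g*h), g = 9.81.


First, sqrt(2gh) = sqrt(2 * 9.81 * 0.388)
= sqrt(7.61256) = 2.759087 m/s
Power = 98.2 * 9.81 * 2.759087 = 2657.94 W

2657.94 W


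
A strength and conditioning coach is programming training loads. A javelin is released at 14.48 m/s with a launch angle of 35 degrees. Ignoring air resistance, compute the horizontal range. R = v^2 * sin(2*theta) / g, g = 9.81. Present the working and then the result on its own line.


Launch speed squared = 209.6704
sin(2 * 35 deg) = 0.939693
Range = 209.6704 * 0.939693 / 9.81
= 20.084 m

20.084 m


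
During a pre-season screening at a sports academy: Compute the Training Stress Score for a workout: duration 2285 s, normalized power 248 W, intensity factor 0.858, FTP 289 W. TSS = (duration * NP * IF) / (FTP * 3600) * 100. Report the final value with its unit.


Product = 2285 * 248 * 0.858 = 486211.44
Base = 289 * 3600 = 1040400
TSS = 486211.44 / 1040400 * 100 = 46.73

46.73 TSS


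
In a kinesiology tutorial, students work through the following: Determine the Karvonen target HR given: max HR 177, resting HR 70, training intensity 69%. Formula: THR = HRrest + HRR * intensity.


HRR = HRmax - HRrest = 177 - 70 = 107
THR = 70 + 107 * 0.69
= 143.83 bpm

143.83 bpm


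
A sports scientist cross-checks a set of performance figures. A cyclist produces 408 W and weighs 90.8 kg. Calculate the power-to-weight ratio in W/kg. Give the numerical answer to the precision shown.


P/W = power / mass
= 408 / 90.8
= 4.493 W/kg

4.493 W/kg


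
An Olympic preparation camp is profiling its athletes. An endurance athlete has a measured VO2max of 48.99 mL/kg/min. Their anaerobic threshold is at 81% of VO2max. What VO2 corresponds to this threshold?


Anaerobic threshold VO2 = VO2max * 81%
= 48.99 * 0.81
= 39.68 mL/kg/min

39.68 mL/kg/min


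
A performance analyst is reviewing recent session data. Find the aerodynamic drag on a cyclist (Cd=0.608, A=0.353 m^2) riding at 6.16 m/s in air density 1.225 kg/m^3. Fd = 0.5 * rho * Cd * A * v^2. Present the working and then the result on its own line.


Fd = 0.5 * 1.225 * 0.608 * 0.353 * 6.16^2
= 0.5 * 1.225 * 0.608 * 0.353 * 37.9456
= 4.988 N

4.988 N


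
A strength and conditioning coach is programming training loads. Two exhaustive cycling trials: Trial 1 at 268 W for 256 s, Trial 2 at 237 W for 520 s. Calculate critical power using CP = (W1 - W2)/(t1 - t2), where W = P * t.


W1 = 268 * 256 = 68608 J
W2 = 237 * 520 = 123240 J
CP = (68608 - 123240) / (256 - 520)
= -54632 / -264
= 206.94 W

206.94 W


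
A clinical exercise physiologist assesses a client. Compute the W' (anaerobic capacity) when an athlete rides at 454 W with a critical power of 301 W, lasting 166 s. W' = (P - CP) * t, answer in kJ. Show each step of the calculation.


Above-CP power = 153 W
Duration = 166 s
W' = 153 * 166 = 25398 J
Convert: 25398 / 1000 = 25.398 kJ

25.398 kJ


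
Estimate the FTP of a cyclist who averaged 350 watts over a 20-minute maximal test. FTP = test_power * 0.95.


FTP = 350 * 0.95 = 332.5 W

332.5 W


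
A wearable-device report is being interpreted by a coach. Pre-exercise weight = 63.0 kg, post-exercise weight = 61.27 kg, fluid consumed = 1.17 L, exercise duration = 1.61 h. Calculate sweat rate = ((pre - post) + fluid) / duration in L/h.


Weight loss = 63.0 - 61.27 = 1.73 kg (approx L)
Total sweat = 1.73 + 1.17 = 2.9 L
Sweat rate = 2.9 / 1.61 = 1.801 L/h

1.801 L/h


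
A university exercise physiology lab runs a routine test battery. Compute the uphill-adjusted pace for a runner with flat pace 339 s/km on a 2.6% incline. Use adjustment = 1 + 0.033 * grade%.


Adjustment factor = 1 + 0.033 * 2.6 = 1.0858
Grade-adjusted pace = 339 * 1.0858 = 368.09 s/km

368.09 s/km


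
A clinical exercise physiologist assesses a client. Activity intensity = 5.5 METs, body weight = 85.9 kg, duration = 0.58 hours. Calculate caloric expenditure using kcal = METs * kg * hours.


kcal = 5.5 * 85.9 * 0.58
= 472.45 * 0.58
= 274.02 kcal

274.02 kcal


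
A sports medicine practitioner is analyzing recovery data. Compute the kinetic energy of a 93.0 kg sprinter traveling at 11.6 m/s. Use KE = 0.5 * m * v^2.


Velocity squared = 134.56
KE = 0.5 * 93.0 * 134.56 = 6257.04 J

6257.04 J


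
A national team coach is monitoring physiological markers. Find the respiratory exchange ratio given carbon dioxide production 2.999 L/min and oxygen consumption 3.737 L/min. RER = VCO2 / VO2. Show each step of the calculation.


VCO2 = 2.999 L/min
VO2 = 3.737 L/min
RER = 2.999 / 3.737 = 0.8025

0.8025


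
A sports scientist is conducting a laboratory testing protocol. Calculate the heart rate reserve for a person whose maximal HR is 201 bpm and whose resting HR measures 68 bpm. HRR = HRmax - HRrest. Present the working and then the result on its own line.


HRmax = 201 bpm
HRrest = 68 bpm
HRR = 201 - 68 = 133 bpm

133 bpm


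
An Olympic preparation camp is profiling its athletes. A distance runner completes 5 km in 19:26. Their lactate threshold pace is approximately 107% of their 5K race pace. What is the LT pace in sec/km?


Convert to seconds: 19 min 26 s = 1166 s
Pace per km = 1166 / 5 = 233.2 s/km
LT pace = 233.2 * 1.07 = 249.52 s/km

249.52 s/km


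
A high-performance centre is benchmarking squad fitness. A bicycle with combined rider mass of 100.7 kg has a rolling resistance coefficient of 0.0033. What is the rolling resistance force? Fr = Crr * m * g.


Fr = 0.0033 * 100.7 * 9.81
= 0.33231 * 9.81
= 3.26 N

3.26 N


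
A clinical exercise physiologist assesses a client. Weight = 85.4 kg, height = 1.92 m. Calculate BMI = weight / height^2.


height^2 = 1.92^2 = 3.6864
BMI = 85.4 / 3.6864 = 23.17 kg/m^2

23.17 kg/m^2


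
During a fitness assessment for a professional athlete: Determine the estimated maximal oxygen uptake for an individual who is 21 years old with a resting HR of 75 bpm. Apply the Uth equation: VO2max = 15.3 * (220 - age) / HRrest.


HRmax = 220 - 21 = 199
VO2max = 15.3 * (199 / 75)
= 15.3 * 2.6533
= 40.6 mL/kg/min

40.6 mL/kg/min


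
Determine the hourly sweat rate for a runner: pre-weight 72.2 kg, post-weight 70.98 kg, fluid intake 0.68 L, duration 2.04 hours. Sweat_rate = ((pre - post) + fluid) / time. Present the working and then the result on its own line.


Mass lost = 72.2 - 70.98 = 1.22 kg
Add fluid consumed: 1.22 + 0.68 = 1.9 L total sweat
Sweat rate = 1.9 / 2.04 = 0.931 L/h

0.931 L/h


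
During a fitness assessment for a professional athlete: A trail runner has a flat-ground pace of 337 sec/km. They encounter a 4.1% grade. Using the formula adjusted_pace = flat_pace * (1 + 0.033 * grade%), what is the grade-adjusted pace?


Grade factor = 1 + 0.033 * 4.1 = 1.1353
Adjusted = 337 * 1.1353 = 382.6 sec/km

382.6 s/km


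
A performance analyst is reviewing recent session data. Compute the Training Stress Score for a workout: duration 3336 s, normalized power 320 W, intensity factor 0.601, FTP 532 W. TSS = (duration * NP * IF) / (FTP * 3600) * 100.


Product = 3336 * 320 * 0.601 = 641579.52
Base = 532 * 3600 = 1915200
TSS = 641579.52 / 1915200 * 100 = 33.5

33.5 TSS


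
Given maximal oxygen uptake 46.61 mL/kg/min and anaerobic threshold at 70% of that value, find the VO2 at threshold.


Percentage as decimal = 0.7
VO2 at AT = 46.61 * 0.7 = 32.63 mL/kg/min

32.63 mL/kg/min


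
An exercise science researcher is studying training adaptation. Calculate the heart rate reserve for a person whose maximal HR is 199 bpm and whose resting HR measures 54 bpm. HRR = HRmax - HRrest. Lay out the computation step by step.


HRmax = 199 bpm
HRrest = 54 bpm
HRR = 199 - 54 = 145 bpm

145 bpm


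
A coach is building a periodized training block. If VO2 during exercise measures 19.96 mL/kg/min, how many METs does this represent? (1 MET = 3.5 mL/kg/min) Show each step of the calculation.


METs = VO2 / 3.5 = 19.96 / 3.5 = 5.7

5.7 METs


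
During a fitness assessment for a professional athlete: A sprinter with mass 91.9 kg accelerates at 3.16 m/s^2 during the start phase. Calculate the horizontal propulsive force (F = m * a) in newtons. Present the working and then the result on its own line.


F = m * a
= 91.9 * 3.16
= 290.4 N

290.4 N


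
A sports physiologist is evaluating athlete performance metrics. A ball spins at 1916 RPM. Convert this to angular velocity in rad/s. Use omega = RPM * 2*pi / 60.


omega = 1916 * 2 * pi / 60
= 1916 * 6.28318531 / 60
= 12038.583 / 60
= 200.643 rad/s

200.643 rad/s


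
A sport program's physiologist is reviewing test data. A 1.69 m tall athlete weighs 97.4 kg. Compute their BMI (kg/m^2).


height^2 = 2.8561 m^2
BMI = 97.4 / 2.8561 = 34.1 kg/m^2

34.1 kg/m^2


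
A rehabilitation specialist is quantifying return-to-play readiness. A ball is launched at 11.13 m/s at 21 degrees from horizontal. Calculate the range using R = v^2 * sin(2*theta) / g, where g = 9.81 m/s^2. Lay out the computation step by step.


sin(2 * 21) = sin(42) = 0.669131
v^2 = 11.13^2 = 123.8769
R = 123.8769 * 0.669131 / 9.81
= 8.45 m

8.45 m


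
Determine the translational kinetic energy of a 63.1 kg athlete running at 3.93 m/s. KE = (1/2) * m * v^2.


KE = 0.5 * m * v^2
= 0.5 * 63.1 * 3.93^2
= 0.5 * 63.1 * 15.4449
= 487.29 J

487.29 J


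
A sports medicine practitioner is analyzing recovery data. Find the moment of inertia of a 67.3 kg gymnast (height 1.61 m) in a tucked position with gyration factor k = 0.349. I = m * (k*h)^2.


Radius of gyration = 0.349 * 1.61 = 0.56189 m
I = 67.3 * 0.56189^2
= 67.3 * 0.31572
= 21.248 kg*m^2

21.248 kg*m^2


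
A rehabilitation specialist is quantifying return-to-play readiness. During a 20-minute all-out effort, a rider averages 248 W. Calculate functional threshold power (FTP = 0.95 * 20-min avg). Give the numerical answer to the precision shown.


FTP = 0.95 * 248
= 235.6 W

235.6 W


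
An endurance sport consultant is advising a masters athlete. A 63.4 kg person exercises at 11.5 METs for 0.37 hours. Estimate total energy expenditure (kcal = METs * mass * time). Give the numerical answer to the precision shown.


Energy = METs * mass(kg) * time(h)
= 11.5 * 63.4 * 0.37
= 269.77 kcal

269.77 kcal


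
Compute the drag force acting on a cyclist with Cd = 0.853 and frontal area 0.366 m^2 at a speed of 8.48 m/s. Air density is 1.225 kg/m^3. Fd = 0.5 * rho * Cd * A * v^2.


Step 1: v^2 = 71.9104
Step 2: Fd = 0.5 * 1.225 * 0.853 * 0.366 * 71.9104
= 13.751 N

13.751 N


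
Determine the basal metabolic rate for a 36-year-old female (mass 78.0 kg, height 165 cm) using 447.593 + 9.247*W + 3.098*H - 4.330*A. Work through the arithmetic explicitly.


BMR = 447.593 + 9.247*78.0 + 3.098*165 - 4.330*36
= 1524.15 kcal/day

1524.15 kcal/day


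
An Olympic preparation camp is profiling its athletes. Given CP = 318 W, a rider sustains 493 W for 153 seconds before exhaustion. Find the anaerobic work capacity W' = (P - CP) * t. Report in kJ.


Excess power = 493 - 318 = 175 W
Work above CP = 175 * 153 = 26775 J
W' = 26.775 kJ

26.775 kJ


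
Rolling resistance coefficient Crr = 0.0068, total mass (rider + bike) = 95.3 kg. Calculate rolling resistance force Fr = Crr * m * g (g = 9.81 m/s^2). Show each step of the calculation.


Fr = Crr * m * g
= 0.0068 * 95.3 * 9.81
= 6.357 N

6.357 N


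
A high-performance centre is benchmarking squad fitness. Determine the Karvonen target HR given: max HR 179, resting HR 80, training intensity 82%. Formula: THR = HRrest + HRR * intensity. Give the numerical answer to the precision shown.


HRR = HRmax - HRrest = 179 - 80 = 99
THR = 80 + 99 * 0.82
= 161.18 bpm

161.18 bpm


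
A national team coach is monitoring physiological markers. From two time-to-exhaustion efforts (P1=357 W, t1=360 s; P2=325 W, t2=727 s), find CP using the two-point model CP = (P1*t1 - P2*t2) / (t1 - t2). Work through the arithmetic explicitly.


Work in trial 1 = 128520 J
Work in trial 2 = 236275 J
Delta work = -107755 J
Delta time = -367 s
CP = -107755 / -367 = 293.61 W

293.61 W


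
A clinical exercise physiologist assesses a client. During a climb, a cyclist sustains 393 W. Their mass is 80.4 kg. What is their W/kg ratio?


Power-to-weight = 393 W / 80.4 kg
= 4.888 W/kg

4.888 W/kg


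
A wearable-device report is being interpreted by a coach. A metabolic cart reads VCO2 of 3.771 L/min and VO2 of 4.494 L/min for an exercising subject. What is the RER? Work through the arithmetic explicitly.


RER = VCO2 / VO2 = 3.771 / 4.494 = 0.8391

0.8391


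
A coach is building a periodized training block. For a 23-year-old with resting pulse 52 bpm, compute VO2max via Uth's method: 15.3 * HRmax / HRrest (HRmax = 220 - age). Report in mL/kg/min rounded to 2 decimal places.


Step 1: HRmax = 220 - 23 = 197 bpm
Step 2: Ratio = 197 / 52 = 3.7885
Step 3: VO2max = 15.3 * 3.7885 = 57.96 mL/kg/min

57.96 mL/kg/min


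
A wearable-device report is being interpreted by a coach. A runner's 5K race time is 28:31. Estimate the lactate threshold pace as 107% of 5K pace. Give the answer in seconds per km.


Total race time = 28*60 + 31 = 1711 seconds
5K pace = 1711 / 5 = 342.2 sec/km
LT pace = 342.2 * 1.07 = 366.15 sec/km

366.15 s/km


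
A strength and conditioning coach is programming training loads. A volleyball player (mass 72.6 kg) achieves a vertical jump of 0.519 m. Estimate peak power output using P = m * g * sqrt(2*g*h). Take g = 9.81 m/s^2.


2 * g * h = 2 * 9.81 * 0.519 = 10.18278
sqrt(10.18278) = 3.191047 m/s
P = 72.6 * 9.81 * 3.191047 = 2272.68 W

2272.68 W


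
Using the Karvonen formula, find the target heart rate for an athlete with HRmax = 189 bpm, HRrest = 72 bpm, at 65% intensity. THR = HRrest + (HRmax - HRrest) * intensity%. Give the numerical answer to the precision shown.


HRR = 189 - 72 = 117
THR = 72 + 117 * 0.65
= 72 + 76.05
= 148.05 bpm

148.05 bpm


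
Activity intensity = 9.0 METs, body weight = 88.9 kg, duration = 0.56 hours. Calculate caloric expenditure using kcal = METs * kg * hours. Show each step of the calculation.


kcal = 9.0 * 88.9 * 0.56
= 800.1 * 0.56
= 448.06 kcal

448.06 kcal


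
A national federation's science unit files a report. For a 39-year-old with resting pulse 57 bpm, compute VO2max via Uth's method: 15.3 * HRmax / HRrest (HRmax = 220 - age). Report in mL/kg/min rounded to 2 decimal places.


Step 1: HRmax = 220 - 39 = 181 bpm
Step 2: Ratio = 181 / 57 = 3.1754
Step 3: VO2max = 15.3 * 3.1754 = 48.58 mL/kg/min

48.58 mL/kg/min


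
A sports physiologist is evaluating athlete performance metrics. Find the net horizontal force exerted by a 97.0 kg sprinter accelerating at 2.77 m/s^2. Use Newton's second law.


Newton's second law: F = m * a
F = 97.0 * 2.77 = 268.69 N

268.69 N


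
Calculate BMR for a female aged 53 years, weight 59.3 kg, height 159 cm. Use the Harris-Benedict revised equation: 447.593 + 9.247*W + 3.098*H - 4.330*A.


Substituting values:
W term = 9.247 * 59.3 = 548.3471
H term = 3.098 * 159 = 492.582
A term = 4.330 * 53 = 229.49
BMR = 1259.03 kcal/day

1259.03 kcal/day


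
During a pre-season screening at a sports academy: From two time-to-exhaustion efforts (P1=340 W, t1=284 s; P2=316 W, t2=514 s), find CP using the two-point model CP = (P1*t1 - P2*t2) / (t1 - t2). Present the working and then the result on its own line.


Work in trial 1 = 96560 J
Work in trial 2 = 162424 J
Delta work = -65864 J
Delta time = -230 s
CP = -65864 / -230 = 286.37 W

286.37 W


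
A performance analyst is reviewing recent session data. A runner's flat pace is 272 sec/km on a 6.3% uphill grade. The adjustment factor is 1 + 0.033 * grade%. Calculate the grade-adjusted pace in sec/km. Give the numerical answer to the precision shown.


Factor = 1 + 0.033 * 6.3 = 1.2079
Adjusted pace = 272 * 1.2079
= 328.55 sec/km

328.55 s/km


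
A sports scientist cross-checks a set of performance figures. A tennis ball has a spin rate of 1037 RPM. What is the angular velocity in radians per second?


Convert RPM to rad/s: multiply by 2*pi and divide by 60
omega = 1037 * 2 * pi / 60
= 108.594 rad/s

108.594 rad/s


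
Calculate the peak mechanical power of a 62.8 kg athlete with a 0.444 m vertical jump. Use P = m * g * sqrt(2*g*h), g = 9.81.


First, sqrt(2gh) = sqrt(2 * 9.81 * 0.444)
= sqrt(8.71128) = 2.951488 m/s
Power = 62.8 * 9.81 * 2.951488 = 1818.32 W

1818.32 W


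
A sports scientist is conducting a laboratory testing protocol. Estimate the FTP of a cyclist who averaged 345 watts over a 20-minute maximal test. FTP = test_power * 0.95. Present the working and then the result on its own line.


FTP = 345 * 0.95 = 327.75 W

327.75 W


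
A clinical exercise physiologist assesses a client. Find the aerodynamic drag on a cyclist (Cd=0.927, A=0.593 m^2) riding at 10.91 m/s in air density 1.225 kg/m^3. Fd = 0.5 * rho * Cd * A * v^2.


Fd = 0.5 * 1.225 * 0.927 * 0.593 * 10.91^2
= 0.5 * 1.225 * 0.927 * 0.593 * 119.0281
= 40.077 N

40.077 N


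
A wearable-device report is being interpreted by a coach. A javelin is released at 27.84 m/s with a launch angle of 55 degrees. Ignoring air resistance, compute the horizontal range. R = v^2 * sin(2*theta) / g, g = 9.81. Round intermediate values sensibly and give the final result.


Launch speed squared = 775.0656
sin(2 * 55 deg) = 0.939693
Range = 775.0656 * 0.939693 / 9.81
= 74.243 m

74.243 m


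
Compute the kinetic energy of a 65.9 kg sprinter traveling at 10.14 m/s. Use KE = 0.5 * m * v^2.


Velocity squared = 102.8196
KE = 0.5 * 65.9 * 102.8196 = 3387.91 J

3387.91 J


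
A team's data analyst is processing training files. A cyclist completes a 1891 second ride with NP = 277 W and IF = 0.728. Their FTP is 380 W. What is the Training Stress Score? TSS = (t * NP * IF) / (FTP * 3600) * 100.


t * NP * IF = 1891 * 277 * 0.728 = 381331.496
FTP * 3600 = 1368000
TSS = (381331.496 / 1368000) * 100 = 27.88

27.88 TSS


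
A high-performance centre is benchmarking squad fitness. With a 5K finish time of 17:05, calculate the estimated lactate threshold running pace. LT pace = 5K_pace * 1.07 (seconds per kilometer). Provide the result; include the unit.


Race duration = 1025 s for 5 km
Average pace = 1025 / 5 = 205.0 s/km
LT pace = 205.0 * 1.07
= 219.35 s/km

219.35 s/km


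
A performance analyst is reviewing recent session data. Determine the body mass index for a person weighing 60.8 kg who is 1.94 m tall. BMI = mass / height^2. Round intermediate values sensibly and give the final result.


BMI = mass / height^2
= 60.8 / 1.94^2
= 60.8 / 3.7636
= 16.15 kg/m^2

16.15 kg/m^2


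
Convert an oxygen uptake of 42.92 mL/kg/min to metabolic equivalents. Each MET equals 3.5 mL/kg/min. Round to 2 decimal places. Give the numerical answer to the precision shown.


One MET = 3.5 mL/kg/min
Number of METs = 42.92 / 3.5
= 12.26 METs

12.26 METs


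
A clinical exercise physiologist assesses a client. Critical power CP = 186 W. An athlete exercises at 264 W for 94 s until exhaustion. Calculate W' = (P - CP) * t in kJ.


P - CP = 264 - 186 = 78 W
W' = 78 * 94 = 7332 J
= 7332 / 1000 = 7.332 kJ

7.332 kJ


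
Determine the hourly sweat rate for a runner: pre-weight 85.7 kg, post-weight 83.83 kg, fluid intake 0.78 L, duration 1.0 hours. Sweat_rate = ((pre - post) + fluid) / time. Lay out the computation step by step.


Mass lost = 85.7 - 83.83 = 1.87 kg
Add fluid consumed: 1.87 + 0.78 = 2.65 L total sweat
Sweat rate = 2.65 / 1.0 = 2.65 L/h

2.65 L/h


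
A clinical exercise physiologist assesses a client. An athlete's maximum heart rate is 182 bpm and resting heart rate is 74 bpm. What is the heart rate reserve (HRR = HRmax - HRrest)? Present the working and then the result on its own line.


HRR = HRmax - HRrest
= 182 - 74
= 108 bpm

108 bpm


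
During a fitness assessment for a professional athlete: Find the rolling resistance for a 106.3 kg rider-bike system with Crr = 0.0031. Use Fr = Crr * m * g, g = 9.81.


m * g = 106.3 * 9.81 = 1042.803 N
Fr = 0.0031 * 1042.803 = 3.233 N

3.233 N


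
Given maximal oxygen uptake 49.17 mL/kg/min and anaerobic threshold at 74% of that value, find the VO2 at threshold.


Percentage as decimal = 0.74
VO2 at AT = 49.17 * 0.74 = 36.39 mL/kg/min

36.39 mL/kg/min


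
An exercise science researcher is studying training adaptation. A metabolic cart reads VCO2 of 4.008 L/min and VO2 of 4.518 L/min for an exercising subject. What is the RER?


RER = VCO2 / VO2 = 4.008 / 4.518 = 0.8871

0.8871


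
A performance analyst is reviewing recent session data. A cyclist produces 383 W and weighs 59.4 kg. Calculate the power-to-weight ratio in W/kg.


P/W = power / mass
= 383 / 59.4
= 6.448 W/kg

6.448 W/kg


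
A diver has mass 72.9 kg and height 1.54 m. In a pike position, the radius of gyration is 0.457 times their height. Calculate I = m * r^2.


r = 0.457 * 1.54 = 0.70378 m
I = m * r^2 = 72.9 * 0.495306 = 36.108 kg*m^2

36.108 kg*m^2


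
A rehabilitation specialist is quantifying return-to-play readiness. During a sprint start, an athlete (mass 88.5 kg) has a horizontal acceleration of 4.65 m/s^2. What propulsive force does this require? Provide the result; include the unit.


Propulsive force = mass * acceleration
= 88.5 kg * 4.65 m/s^2
= 411.53 N

411.53 N


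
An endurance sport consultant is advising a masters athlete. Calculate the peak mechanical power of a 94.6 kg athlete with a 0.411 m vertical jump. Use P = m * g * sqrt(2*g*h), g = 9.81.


First, sqrt(2gh) = sqrt(2 * 9.81 * 0.411)
= sqrt(8.06382) = 2.839687 m/s
Power = 94.6 * 9.81 * 2.839687 = 2635.3 W

2635.3 W


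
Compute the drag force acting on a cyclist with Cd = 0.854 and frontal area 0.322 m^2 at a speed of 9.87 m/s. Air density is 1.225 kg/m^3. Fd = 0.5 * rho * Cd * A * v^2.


Step 1: v^2 = 97.4169
Step 2: Fd = 0.5 * 1.225 * 0.854 * 0.322 * 97.4169
= 16.408 N

16.408 N


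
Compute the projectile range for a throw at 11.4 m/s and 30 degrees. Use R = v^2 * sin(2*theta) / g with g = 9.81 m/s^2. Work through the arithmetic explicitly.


Two times the angle = 60 degrees
sin(60) = 0.866025
R = 129.96 * 0.866025 / 9.81 = 11.473 m

11.473 m


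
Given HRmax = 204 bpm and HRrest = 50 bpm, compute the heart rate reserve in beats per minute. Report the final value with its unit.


Heart rate reserve = maximum HR minus resting HR
HRR = 204 - 50 = 154 bpm

154 bpm


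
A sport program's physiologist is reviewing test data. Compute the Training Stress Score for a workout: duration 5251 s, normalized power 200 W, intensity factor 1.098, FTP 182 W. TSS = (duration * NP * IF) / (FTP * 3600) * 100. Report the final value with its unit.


Product = 5251 * 200 * 1.098 = 1153119.6
Base = 182 * 3600 = 655200
TSS = 1153119.6 / 655200 * 100 = 176.0

176.0 TSS


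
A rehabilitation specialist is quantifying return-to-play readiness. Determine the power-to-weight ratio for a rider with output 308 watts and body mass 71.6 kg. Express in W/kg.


P/W = 308 / 71.6 = 4.302 W/kg

4.302 W/kg


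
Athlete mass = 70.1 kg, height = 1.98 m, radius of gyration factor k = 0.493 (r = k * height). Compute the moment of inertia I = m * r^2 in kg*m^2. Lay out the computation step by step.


r = k * height = 0.493 * 1.98 = 0.97614 m
r^2 = 0.97614^2 = 0.952849
I = 70.1 * 0.952849 = 66.795 kg*m^2

66.795 kg*m^2


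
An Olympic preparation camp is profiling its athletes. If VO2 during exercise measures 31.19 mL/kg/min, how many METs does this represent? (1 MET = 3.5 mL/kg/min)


METs = VO2 / 3.5 = 31.19 / 3.5 = 8.91

8.91 METs


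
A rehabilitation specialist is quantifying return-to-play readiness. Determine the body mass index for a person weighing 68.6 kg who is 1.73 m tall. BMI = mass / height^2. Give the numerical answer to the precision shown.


BMI = mass / height^2
= 68.6 / 1.73^2
= 68.6 / 2.9929
= 22.92 kg/m^2

22.92 kg/m^2


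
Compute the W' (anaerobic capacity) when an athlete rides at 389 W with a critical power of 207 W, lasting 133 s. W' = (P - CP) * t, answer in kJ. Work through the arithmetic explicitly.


Above-CP power = 182 W
Duration = 133 s
W' = 182 * 133 = 24206 J
Convert: 24206 / 1000 = 24.206 kJ

24.206 kJ


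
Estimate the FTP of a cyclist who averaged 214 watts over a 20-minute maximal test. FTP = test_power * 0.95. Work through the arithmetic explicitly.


FTP = 214 * 0.95 = 203.3 W

203.3 W


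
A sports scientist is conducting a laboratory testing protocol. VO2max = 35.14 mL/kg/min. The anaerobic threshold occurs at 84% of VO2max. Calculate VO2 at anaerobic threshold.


AT fraction = 84 / 100 = 0.84
AT VO2 = 35.14 * 0.84
= 29.52 mL/kg/min

29.52 mL/kg/min


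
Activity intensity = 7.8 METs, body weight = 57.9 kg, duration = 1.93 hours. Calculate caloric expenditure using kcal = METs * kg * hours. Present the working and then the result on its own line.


kcal = 7.8 * 57.9 * 1.93
= 451.62 * 1.93
= 871.63 kcal

871.63 kcal


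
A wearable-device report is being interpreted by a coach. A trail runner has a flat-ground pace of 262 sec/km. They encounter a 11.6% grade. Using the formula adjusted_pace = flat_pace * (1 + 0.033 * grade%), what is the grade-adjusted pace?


Grade factor = 1 + 0.033 * 11.6 = 1.3828
Adjusted = 262 * 1.3828 = 362.29 sec/km

362.29 s/km


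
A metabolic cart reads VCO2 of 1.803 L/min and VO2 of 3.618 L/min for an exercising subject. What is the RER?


RER = VCO2 / VO2 = 1.803 / 3.618 = 0.4983

0.4983


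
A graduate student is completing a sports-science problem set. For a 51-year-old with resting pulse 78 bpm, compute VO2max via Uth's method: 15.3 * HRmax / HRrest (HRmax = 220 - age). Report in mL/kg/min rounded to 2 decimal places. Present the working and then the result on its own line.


Step 1: HRmax = 220 - 51 = 169 bpm
Step 2: Ratio = 169 / 78 = 2.1667
Step 3: VO2max = 15.3 * 2.1667 = 33.15 mL/kg/min

33.15 mL/kg/min


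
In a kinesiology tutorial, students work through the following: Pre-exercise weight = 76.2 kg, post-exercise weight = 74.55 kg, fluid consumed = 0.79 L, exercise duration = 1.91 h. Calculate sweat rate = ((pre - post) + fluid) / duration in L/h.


Weight loss = 76.2 - 74.55 = 1.65 kg (approx L)
Total sweat = 1.65 + 0.79 = 2.44 L
Sweat rate = 2.44 / 1.91 = 1.277 L/h

1.277 L/h


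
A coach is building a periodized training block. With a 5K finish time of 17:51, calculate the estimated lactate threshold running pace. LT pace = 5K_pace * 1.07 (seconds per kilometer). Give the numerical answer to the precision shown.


Race duration = 1071 s for 5 km
Average pace = 1071 / 5 = 214.2 s/km
LT pace = 214.2 * 1.07
= 229.19 s/km

229.19 s/km


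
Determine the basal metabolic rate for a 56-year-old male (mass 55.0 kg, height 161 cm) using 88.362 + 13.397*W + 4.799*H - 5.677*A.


BMR = 88.362 + 13.397*55.0 + 4.799*161 - 5.677*56
= 1279.92 kcal/day

1279.92 kcal/day


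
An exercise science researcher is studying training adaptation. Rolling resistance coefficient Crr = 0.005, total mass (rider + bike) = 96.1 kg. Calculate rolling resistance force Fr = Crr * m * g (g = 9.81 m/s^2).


Fr = Crr * m * g
= 0.005 * 96.1 * 9.81
= 4.714 N

4.714 N


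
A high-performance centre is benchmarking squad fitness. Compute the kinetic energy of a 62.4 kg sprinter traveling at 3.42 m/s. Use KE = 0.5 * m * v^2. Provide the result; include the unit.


Velocity squared = 11.6964
KE = 0.5 * 62.4 * 11.6964 = 364.93 J

364.93 J
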